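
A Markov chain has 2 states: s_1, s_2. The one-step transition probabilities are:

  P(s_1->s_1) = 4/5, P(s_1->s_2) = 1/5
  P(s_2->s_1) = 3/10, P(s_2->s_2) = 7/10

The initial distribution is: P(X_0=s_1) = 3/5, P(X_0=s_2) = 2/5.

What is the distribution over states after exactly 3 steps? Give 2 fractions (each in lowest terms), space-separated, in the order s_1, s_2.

Propagating the distribution step by step (d_{t+1} = d_t * P):
d_0 = (s_1=3/5, s_2=2/5)
  d_1[s_1] = 3/5*4/5 + 2/5*3/10 = 3/5
  d_1[s_2] = 3/5*1/5 + 2/5*7/10 = 2/5
d_1 = (s_1=3/5, s_2=2/5)
  d_2[s_1] = 3/5*4/5 + 2/5*3/10 = 3/5
  d_2[s_2] = 3/5*1/5 + 2/5*7/10 = 2/5
d_2 = (s_1=3/5, s_2=2/5)
  d_3[s_1] = 3/5*4/5 + 2/5*3/10 = 3/5
  d_3[s_2] = 3/5*1/5 + 2/5*7/10 = 2/5
d_3 = (s_1=3/5, s_2=2/5)

Answer: 3/5 2/5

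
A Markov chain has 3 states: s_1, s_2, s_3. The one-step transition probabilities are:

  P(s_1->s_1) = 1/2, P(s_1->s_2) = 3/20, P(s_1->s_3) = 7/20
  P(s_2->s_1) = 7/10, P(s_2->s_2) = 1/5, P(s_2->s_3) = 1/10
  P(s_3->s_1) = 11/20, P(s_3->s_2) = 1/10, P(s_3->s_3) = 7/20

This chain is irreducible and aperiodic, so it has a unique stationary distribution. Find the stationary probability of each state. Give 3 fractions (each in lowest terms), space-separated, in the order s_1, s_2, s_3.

The stationary distribution satisfies pi = pi * P, i.e.:
  pi_s_1 = 1/2*pi_s_1 + 7/10*pi_s_2 + 11/20*pi_s_3
  pi_s_2 = 3/20*pi_s_1 + 1/5*pi_s_2 + 1/10*pi_s_3
  pi_s_3 = 7/20*pi_s_1 + 1/10*pi_s_2 + 7/20*pi_s_3
with normalization: pi_s_1 + pi_s_2 + pi_s_3 = 1.

Using the first 2 balance equations plus normalization, the linear system A*pi = b is:
  [-1/2, 7/10, 11/20] . pi = 0
  [3/20, -4/5, 1/10] . pi = 0
  [1, 1, 1] . pi = 1

Solving yields:
  pi_s_1 = 68/125
  pi_s_2 = 53/375
  pi_s_3 = 118/375

Verification (pi * P):
  68/125*1/2 + 53/375*7/10 + 118/375*11/20 = 68/125 = pi_s_1  (ok)
  68/125*3/20 + 53/375*1/5 + 118/375*1/10 = 53/375 = pi_s_2  (ok)
  68/125*7/20 + 53/375*1/10 + 118/375*7/20 = 118/375 = pi_s_3  (ok)

Answer: 68/125 53/375 118/375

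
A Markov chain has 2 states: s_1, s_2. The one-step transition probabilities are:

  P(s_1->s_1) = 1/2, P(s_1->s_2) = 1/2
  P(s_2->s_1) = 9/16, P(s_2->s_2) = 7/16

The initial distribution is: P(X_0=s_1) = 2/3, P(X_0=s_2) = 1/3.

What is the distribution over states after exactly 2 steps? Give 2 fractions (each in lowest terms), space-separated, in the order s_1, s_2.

Propagating the distribution step by step (d_{t+1} = d_t * P):
d_0 = (s_1=2/3, s_2=1/3)
  d_1[s_1] = 2/3*1/2 + 1/3*9/16 = 25/48
  d_1[s_2] = 2/3*1/2 + 1/3*7/16 = 23/48
d_1 = (s_1=25/48, s_2=23/48)
  d_2[s_1] = 25/48*1/2 + 23/48*9/16 = 407/768
  d_2[s_2] = 25/48*1/2 + 23/48*7/16 = 361/768
d_2 = (s_1=407/768, s_2=361/768)

Answer: 407/768 361/768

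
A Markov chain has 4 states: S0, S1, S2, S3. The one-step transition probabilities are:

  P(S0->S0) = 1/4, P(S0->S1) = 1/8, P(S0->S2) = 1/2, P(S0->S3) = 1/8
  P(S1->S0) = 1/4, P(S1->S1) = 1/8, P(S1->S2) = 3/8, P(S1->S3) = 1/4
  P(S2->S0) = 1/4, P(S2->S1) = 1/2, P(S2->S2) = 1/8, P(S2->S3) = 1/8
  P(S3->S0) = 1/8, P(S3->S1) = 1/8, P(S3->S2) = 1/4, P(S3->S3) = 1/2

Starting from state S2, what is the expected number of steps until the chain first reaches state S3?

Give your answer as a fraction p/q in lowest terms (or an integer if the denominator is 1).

Let h_i = expected steps to first reach S3 from state i.
Boundary: h_S3 = 0.
First-step equations for the other states:
  h_S0 = 1 + 1/4*h_S0 + 1/8*h_S1 + 1/2*h_S2 + 1/8*h_S3
  h_S1 = 1 + 1/4*h_S0 + 1/8*h_S1 + 3/8*h_S2 + 1/4*h_S3
  h_S2 = 1 + 1/4*h_S0 + 1/2*h_S1 + 1/8*h_S2 + 1/8*h_S3

Substituting h_S3 = 0 and rearranging gives the linear system (I - Q) h = 1:
  [3/4, -1/8, -1/2] . (h_S0, h_S1, h_S2) = 1
  [-1/4, 7/8, -3/8] . (h_S0, h_S1, h_S2) = 1
  [-1/4, -1/2, 7/8] . (h_S0, h_S1, h_S2) = 1

Solving yields:
  h_S0 = 364/57
  h_S1 = 320/57
  h_S2 = 352/57

Starting state is S2, so the expected hitting time is h_S2 = 352/57.

Answer: 352/57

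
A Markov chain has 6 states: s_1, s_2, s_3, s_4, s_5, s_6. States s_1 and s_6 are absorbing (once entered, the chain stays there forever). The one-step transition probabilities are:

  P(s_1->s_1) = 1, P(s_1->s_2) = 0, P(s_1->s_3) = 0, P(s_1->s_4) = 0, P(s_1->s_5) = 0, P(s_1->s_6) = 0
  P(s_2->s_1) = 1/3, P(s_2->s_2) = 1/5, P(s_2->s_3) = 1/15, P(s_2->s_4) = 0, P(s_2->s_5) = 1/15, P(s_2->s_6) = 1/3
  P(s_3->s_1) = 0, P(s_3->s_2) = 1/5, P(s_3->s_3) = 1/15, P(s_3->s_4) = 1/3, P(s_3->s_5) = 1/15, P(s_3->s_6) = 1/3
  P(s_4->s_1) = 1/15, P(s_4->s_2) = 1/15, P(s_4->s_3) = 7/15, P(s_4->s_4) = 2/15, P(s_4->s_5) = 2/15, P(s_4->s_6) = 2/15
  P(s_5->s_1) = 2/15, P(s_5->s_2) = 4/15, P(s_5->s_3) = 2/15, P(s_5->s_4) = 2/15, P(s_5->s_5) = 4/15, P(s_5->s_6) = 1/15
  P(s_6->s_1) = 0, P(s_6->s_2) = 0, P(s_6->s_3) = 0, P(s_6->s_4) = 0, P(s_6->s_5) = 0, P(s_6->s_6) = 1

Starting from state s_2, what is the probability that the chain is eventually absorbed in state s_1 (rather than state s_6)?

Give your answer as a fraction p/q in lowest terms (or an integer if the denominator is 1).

Let a_i = P(absorbed in s_1 | start in state i).
Boundary conditions: a_s_1 = 1, a_s_6 = 0.
For each transient state i, a_i = sum_j P(i->j) * a_j:
  a_s_2 = 1/3*a_s_1 + 1/5*a_s_2 + 1/15*a_s_3 + 0*a_s_4 + 1/15*a_s_5 + 1/3*a_s_6
  a_s_3 = 0*a_s_1 + 1/5*a_s_2 + 1/15*a_s_3 + 1/3*a_s_4 + 1/15*a_s_5 + 1/3*a_s_6
  a_s_4 = 1/15*a_s_1 + 1/15*a_s_2 + 7/15*a_s_3 + 2/15*a_s_4 + 2/15*a_s_5 + 2/15*a_s_6
  a_s_5 = 2/15*a_s_1 + 4/15*a_s_2 + 2/15*a_s_3 + 2/15*a_s_4 + 4/15*a_s_5 + 1/15*a_s_6

Substituting a_s_1 = 1 and a_s_6 = 0, rearrange to (I - Q) a = r where r[i] = P(i -> s_1):
  [4/5, -1/15, 0, -1/15] . (a_s_2, a_s_3, a_s_4, a_s_5) = 1/3
  [-1/5, 14/15, -1/3, -1/15] . (a_s_2, a_s_3, a_s_4, a_s_5) = 0
  [-1/15, -7/15, 13/15, -2/15] . (a_s_2, a_s_3, a_s_4, a_s_5) = 1/15
  [-4/15, -2/15, -2/15, 11/15] . (a_s_2, a_s_3, a_s_4, a_s_5) = 2/15

Solving yields:
  a_s_2 = 397/835
  a_s_3 = 207/835
  a_s_4 = 53/167
  a_s_5 = 382/835

Starting state is s_2, so the absorption probability is a_s_2 = 397/835.

Answer: 397/835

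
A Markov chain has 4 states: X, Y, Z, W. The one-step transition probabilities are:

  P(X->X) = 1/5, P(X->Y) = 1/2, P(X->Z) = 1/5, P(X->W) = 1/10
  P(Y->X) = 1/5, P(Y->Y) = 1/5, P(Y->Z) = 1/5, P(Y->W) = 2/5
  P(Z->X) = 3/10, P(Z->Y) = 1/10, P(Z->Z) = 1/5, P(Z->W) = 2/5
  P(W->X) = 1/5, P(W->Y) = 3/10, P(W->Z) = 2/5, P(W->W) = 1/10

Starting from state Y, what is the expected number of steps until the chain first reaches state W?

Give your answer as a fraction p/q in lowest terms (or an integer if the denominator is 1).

Let h_i = expected steps to first reach W from state i.
Boundary: h_W = 0.
First-step equations for the other states:
  h_X = 1 + 1/5*h_X + 1/2*h_Y + 1/5*h_Z + 1/10*h_W
  h_Y = 1 + 1/5*h_X + 1/5*h_Y + 1/5*h_Z + 2/5*h_W
  h_Z = 1 + 3/10*h_X + 1/10*h_Y + 1/5*h_Z + 2/5*h_W

Substituting h_W = 0 and rearranging gives the linear system (I - Q) h = 1:
  [4/5, -1/2, -1/5] . (h_X, h_Y, h_Z) = 1
  [-1/5, 4/5, -1/5] . (h_X, h_Y, h_Z) = 1
  [-3/10, -1/10, 4/5] . (h_X, h_Y, h_Z) = 1

Solving yields:
  h_X = 650/167
  h_Y = 500/167
  h_Z = 515/167

Starting state is Y, so the expected hitting time is h_Y = 500/167.

Answer: 500/167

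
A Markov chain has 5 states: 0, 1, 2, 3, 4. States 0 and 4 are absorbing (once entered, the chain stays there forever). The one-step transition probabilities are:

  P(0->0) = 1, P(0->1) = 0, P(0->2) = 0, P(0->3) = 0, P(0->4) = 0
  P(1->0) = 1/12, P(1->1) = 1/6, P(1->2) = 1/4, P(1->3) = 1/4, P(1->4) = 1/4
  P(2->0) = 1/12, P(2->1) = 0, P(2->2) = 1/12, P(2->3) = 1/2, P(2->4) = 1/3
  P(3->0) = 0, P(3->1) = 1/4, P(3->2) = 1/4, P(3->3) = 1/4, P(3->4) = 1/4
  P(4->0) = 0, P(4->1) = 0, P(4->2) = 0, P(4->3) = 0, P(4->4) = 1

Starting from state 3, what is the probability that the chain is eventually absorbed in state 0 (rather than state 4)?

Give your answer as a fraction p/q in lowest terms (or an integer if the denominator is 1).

Answer: 8/73

Derivation:
Let a_i = P(absorbed in 0 | start in state i).
Boundary conditions: a_0 = 1, a_4 = 0.
For each transient state i, a_i = sum_j P(i->j) * a_j:
  a_1 = 1/12*a_0 + 1/6*a_1 + 1/4*a_2 + 1/4*a_3 + 1/4*a_4
  a_2 = 1/12*a_0 + 0*a_1 + 1/12*a_2 + 1/2*a_3 + 1/3*a_4
  a_3 = 0*a_0 + 1/4*a_1 + 1/4*a_2 + 1/4*a_3 + 1/4*a_4

Substituting a_0 = 1 and a_4 = 0, rearrange to (I - Q) a = r where r[i] = P(i -> 0):
  [5/6, -1/4, -1/4] . (a_1, a_2, a_3) = 1/12
  [0, 11/12, -1/2] . (a_1, a_2, a_3) = 1/12
  [-1/4, -1/4, 3/4] . (a_1, a_2, a_3) = 0

Solving yields:
  a_1 = 13/73
  a_2 = 11/73
  a_3 = 8/73

Starting state is 3, so the absorption probability is a_3 = 8/73.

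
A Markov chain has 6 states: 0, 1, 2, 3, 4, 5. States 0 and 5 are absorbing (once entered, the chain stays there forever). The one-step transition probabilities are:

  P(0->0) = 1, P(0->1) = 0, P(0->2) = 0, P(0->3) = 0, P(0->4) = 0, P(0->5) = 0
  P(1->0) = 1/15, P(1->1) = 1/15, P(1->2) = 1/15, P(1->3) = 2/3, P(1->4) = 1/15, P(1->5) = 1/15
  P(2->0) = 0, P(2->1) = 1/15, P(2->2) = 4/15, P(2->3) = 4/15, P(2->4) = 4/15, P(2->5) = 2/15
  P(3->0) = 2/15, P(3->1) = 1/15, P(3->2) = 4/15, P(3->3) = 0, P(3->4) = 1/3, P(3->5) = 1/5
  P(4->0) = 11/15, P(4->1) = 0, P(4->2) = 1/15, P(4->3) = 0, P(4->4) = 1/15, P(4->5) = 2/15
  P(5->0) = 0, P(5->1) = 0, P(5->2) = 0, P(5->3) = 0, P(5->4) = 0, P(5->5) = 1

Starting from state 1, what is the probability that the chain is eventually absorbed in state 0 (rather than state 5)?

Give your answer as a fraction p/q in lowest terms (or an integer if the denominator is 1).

Let a_i = P(absorbed in 0 | start in state i).
Boundary conditions: a_0 = 1, a_5 = 0.
For each transient state i, a_i = sum_j P(i->j) * a_j:
  a_1 = 1/15*a_0 + 1/15*a_1 + 1/15*a_2 + 2/3*a_3 + 1/15*a_4 + 1/15*a_5
  a_2 = 0*a_0 + 1/15*a_1 + 4/15*a_2 + 4/15*a_3 + 4/15*a_4 + 2/15*a_5
  a_3 = 2/15*a_0 + 1/15*a_1 + 4/15*a_2 + 0*a_3 + 1/3*a_4 + 1/5*a_5
  a_4 = 11/15*a_0 + 0*a_1 + 1/15*a_2 + 0*a_3 + 1/15*a_4 + 2/15*a_5

Substituting a_0 = 1 and a_5 = 0, rearrange to (I - Q) a = r where r[i] = P(i -> 0):
  [14/15, -1/15, -2/3, -1/15] . (a_1, a_2, a_3, a_4) = 1/15
  [-1/15, 11/15, -4/15, -4/15] . (a_1, a_2, a_3, a_4) = 0
  [-1/15, -4/15, 1, -1/3] . (a_1, a_2, a_3, a_4) = 2/15
  [0, -1/15, 0, 14/15] . (a_1, a_2, a_3, a_4) = 11/15

Solving yields:
  a_1 = 15455/25689
  a_2 = 14753/25689
  a_3 = 15469/25689
  a_4 = 21238/25689

Starting state is 1, so the absorption probability is a_1 = 15455/25689.

Answer: 15455/25689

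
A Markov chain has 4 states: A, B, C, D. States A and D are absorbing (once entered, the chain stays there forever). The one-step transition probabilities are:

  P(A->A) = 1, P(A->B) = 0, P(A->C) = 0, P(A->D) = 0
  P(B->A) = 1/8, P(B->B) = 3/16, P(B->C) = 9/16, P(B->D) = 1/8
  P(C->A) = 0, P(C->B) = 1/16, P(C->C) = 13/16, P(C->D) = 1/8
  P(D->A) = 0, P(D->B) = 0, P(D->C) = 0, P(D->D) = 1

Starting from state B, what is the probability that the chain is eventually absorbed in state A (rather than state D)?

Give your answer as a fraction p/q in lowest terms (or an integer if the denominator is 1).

Let a_i = P(absorbed in A | start in state i).
Boundary conditions: a_A = 1, a_D = 0.
For each transient state i, a_i = sum_j P(i->j) * a_j:
  a_B = 1/8*a_A + 3/16*a_B + 9/16*a_C + 1/8*a_D
  a_C = 0*a_A + 1/16*a_B + 13/16*a_C + 1/8*a_D

Substituting a_A = 1 and a_D = 0, rearrange to (I - Q) a = r where r[i] = P(i -> A):
  [13/16, -9/16] . (a_B, a_C) = 1/8
  [-1/16, 3/16] . (a_B, a_C) = 0

Solving yields:
  a_B = 1/5
  a_C = 1/15

Starting state is B, so the absorption probability is a_B = 1/5.

Answer: 1/5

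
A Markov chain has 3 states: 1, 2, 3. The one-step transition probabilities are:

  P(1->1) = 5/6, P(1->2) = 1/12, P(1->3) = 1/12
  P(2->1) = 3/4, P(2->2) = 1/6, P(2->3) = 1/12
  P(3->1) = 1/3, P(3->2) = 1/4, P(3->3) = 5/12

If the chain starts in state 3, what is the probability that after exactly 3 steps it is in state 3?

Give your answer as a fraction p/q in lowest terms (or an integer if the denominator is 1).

Computing P^3 by repeated multiplication:
P^1 =
  1: [5/6, 1/12, 1/12]
  2: [3/4, 1/6, 1/12]
  3: [1/3, 1/4, 5/12]
P^2 =
  1: [113/144, 5/48, 1/9]
  2: [7/9, 1/9, 1/9]
  3: [29/48, 25/144, 2/9]
P^3 =
  1: [443/576, 191/1728, 13/108]
  2: [83/108, 1/9, 13/108]
  3: [1223/1728, 233/1728, 17/108]

(P^3)[3 -> 3] = 17/108

Answer: 17/108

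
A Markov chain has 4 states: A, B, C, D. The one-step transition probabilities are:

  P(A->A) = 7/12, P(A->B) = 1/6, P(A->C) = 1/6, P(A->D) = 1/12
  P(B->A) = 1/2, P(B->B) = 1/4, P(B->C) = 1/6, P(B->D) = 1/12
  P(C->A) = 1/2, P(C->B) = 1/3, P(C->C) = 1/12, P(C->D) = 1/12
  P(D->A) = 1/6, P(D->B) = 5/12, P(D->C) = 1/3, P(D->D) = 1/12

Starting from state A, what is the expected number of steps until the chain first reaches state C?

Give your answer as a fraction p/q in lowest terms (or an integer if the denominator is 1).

Let h_i = expected steps to first reach C from state i.
Boundary: h_C = 0.
First-step equations for the other states:
  h_A = 1 + 7/12*h_A + 1/6*h_B + 1/6*h_C + 1/12*h_D
  h_B = 1 + 1/2*h_A + 1/4*h_B + 1/6*h_C + 1/12*h_D
  h_D = 1 + 1/6*h_A + 5/12*h_B + 1/3*h_C + 1/12*h_D

Substituting h_C = 0 and rearranging gives the linear system (I - Q) h = 1:
  [5/12, -1/6, -1/12] . (h_A, h_B, h_D) = 1
  [-1/2, 3/4, -1/12] . (h_A, h_B, h_D) = 1
  [-1/6, -5/12, 11/12] . (h_A, h_B, h_D) = 1

Solving yields:
  h_A = 72/13
  h_B = 72/13
  h_D = 60/13

Starting state is A, so the expected hitting time is h_A = 72/13.

Answer: 72/13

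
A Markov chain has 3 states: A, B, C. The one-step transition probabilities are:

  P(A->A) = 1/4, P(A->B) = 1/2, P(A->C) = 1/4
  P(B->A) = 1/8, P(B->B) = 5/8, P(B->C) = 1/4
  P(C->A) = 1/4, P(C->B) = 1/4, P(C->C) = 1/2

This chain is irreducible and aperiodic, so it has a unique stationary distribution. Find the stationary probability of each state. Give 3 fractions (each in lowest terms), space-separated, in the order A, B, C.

The stationary distribution satisfies pi = pi * P, i.e.:
  pi_A = 1/4*pi_A + 1/8*pi_B + 1/4*pi_C
  pi_B = 1/2*pi_A + 5/8*pi_B + 1/4*pi_C
  pi_C = 1/4*pi_A + 1/4*pi_B + 1/2*pi_C
with normalization: pi_A + pi_B + pi_C = 1.

Using the first 2 balance equations plus normalization, the linear system A*pi = b is:
  [-3/4, 1/8, 1/4] . pi = 0
  [1/2, -3/8, 1/4] . pi = 0
  [1, 1, 1] . pi = 1

Solving yields:
  pi_A = 4/21
  pi_B = 10/21
  pi_C = 1/3

Verification (pi * P):
  4/21*1/4 + 10/21*1/8 + 1/3*1/4 = 4/21 = pi_A  (ok)
  4/21*1/2 + 10/21*5/8 + 1/3*1/4 = 10/21 = pi_B  (ok)
  4/21*1/4 + 10/21*1/4 + 1/3*1/2 = 1/3 = pi_C  (ok)

Answer: 4/21 10/21 1/3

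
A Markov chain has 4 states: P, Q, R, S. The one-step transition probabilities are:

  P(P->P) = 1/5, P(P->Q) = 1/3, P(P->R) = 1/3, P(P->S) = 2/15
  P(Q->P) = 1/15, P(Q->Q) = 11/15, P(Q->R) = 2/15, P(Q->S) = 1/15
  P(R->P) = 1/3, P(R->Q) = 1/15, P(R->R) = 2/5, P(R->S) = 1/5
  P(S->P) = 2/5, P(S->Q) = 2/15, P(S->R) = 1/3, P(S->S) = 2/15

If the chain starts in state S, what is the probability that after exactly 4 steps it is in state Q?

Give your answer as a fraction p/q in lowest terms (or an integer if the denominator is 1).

Answer: 17998/50625

Derivation:
Computing P^4 by repeated multiplication:
P^1 =
  P: [1/5, 1/3, 1/3, 2/15]
  Q: [1/15, 11/15, 2/15, 1/15]
  R: [1/3, 1/15, 2/5, 1/5]
  S: [2/5, 2/15, 1/3, 2/15]
P^2 =
  P: [17/75, 79/225, 13/45, 2/15]
  Q: [2/15, 26/45, 44/225, 7/75]
  R: [64/225, 16/75, 26/75, 7/45]
  S: [19/75, 61/225, 74/225, 11/75]
P^3 =
  P: [737/3375, 1249/3375, 953/3375, 436/3375]
  Q: [566/3375, 1666/3375, 779/3375, 364/3375]
  R: [56/225, 332/1125, 353/1125, 32/225]
  S: [32/135, 1096/3375, 1016/3375, 463/3375]
P^4 =
  P: [10841/50625, 19249/50625, 14081/50625, 6454/50625]
  Q: [9443/50625, 22663/50625, 12656/50625, 5863/50625]
  R: [433/1875, 229/675, 4982/16875, 757/5625]
  S: [11354/50625, 17998/50625, 14603/50625, 1334/10125]

(P^4)[S -> Q] = 17998/50625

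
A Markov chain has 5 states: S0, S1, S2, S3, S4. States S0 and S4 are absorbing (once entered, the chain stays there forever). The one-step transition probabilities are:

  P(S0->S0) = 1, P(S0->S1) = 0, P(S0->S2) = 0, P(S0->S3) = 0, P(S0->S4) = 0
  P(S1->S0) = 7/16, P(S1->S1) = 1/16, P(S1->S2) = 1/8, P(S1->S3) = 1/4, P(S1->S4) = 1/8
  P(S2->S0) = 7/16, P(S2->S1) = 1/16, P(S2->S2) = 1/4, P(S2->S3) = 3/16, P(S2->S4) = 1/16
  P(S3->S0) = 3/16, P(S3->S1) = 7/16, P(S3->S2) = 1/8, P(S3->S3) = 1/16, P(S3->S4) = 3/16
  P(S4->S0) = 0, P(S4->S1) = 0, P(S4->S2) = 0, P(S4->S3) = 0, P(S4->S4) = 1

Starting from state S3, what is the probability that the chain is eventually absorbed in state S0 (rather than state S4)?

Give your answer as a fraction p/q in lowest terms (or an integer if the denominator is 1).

Answer: 722/1097

Derivation:
Let a_i = P(absorbed in S0 | start in state i).
Boundary conditions: a_S0 = 1, a_S4 = 0.
For each transient state i, a_i = sum_j P(i->j) * a_j:
  a_S1 = 7/16*a_S0 + 1/16*a_S1 + 1/8*a_S2 + 1/4*a_S3 + 1/8*a_S4
  a_S2 = 7/16*a_S0 + 1/16*a_S1 + 1/4*a_S2 + 3/16*a_S3 + 1/16*a_S4
  a_S3 = 3/16*a_S0 + 7/16*a_S1 + 1/8*a_S2 + 1/16*a_S3 + 3/16*a_S4

Substituting a_S0 = 1 and a_S4 = 0, rearrange to (I - Q) a = r where r[i] = P(i -> S0):
  [15/16, -1/8, -1/4] . (a_S1, a_S2, a_S3) = 7/16
  [-1/16, 3/4, -3/16] . (a_S1, a_S2, a_S3) = 7/16
  [-7/16, -1/8, 15/16] . (a_S1, a_S2, a_S3) = 3/16

Solving yields:
  a_S1 = 823/1097
  a_S2 = 889/1097
  a_S3 = 722/1097

Starting state is S3, so the absorption probability is a_S3 = 722/1097.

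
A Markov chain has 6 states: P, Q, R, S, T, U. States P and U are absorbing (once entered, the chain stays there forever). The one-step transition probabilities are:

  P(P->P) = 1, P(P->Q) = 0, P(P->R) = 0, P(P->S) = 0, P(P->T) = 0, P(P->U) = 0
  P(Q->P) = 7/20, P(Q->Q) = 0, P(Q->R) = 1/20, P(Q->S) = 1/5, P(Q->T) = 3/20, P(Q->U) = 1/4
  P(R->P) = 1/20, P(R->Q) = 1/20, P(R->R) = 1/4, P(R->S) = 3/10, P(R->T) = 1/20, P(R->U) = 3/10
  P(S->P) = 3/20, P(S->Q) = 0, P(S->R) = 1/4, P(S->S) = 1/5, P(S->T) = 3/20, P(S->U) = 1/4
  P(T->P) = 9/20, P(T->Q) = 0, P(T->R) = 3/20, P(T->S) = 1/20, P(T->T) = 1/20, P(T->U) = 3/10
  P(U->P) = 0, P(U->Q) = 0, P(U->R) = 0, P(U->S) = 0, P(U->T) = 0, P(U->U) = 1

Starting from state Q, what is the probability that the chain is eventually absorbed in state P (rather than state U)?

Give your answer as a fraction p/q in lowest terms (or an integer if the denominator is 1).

Answer: 9886/18971

Derivation:
Let a_i = P(absorbed in P | start in state i).
Boundary conditions: a_P = 1, a_U = 0.
For each transient state i, a_i = sum_j P(i->j) * a_j:
  a_Q = 7/20*a_P + 0*a_Q + 1/20*a_R + 1/5*a_S + 3/20*a_T + 1/4*a_U
  a_R = 1/20*a_P + 1/20*a_Q + 1/4*a_R + 3/10*a_S + 1/20*a_T + 3/10*a_U
  a_S = 3/20*a_P + 0*a_Q + 1/4*a_R + 1/5*a_S + 3/20*a_T + 1/4*a_U
  a_T = 9/20*a_P + 0*a_Q + 3/20*a_R + 1/20*a_S + 1/20*a_T + 3/10*a_U

Substituting a_P = 1 and a_U = 0, rearrange to (I - Q) a = r where r[i] = P(i -> P):
  [1, -1/20, -1/5, -3/20] . (a_Q, a_R, a_S, a_T) = 7/20
  [-1/20, 3/4, -3/10, -1/20] . (a_Q, a_R, a_S, a_T) = 1/20
  [0, -1/4, 4/5, -3/20] . (a_Q, a_R, a_S, a_T) = 3/20
  [0, -3/20, -1/20, 19/20] . (a_Q, a_R, a_S, a_T) = 9/20

Solving yields:
  a_Q = 9886/18971
  a_R = 5481/18971
  a_S = 7188/18971
  a_T = 10230/18971

Starting state is Q, so the absorption probability is a_Q = 9886/18971.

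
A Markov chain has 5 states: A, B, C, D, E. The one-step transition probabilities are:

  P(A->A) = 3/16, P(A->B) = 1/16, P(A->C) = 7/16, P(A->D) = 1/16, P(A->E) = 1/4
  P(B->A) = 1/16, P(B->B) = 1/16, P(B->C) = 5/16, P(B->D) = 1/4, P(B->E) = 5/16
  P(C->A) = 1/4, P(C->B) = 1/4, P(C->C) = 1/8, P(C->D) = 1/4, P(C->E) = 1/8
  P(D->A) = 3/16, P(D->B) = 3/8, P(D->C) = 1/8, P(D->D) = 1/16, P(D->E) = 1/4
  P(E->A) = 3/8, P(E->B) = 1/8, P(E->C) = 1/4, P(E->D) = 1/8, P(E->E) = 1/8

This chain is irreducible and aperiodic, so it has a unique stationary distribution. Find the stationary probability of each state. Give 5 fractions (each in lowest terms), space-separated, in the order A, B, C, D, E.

Answer: 5311/24131 4116/24131 12125/48262 3724/24131 9835/48262

Derivation:
The stationary distribution satisfies pi = pi * P, i.e.:
  pi_A = 3/16*pi_A + 1/16*pi_B + 1/4*pi_C + 3/16*pi_D + 3/8*pi_E
  pi_B = 1/16*pi_A + 1/16*pi_B + 1/4*pi_C + 3/8*pi_D + 1/8*pi_E
  pi_C = 7/16*pi_A + 5/16*pi_B + 1/8*pi_C + 1/8*pi_D + 1/4*pi_E
  pi_D = 1/16*pi_A + 1/4*pi_B + 1/4*pi_C + 1/16*pi_D + 1/8*pi_E
  pi_E = 1/4*pi_A + 5/16*pi_B + 1/8*pi_C + 1/4*pi_D + 1/8*pi_E
with normalization: pi_A + pi_B + pi_C + pi_D + pi_E = 1.

Using the first 4 balance equations plus normalization, the linear system A*pi = b is:
  [-13/16, 1/16, 1/4, 3/16, 3/8] . pi = 0
  [1/16, -15/16, 1/4, 3/8, 1/8] . pi = 0
  [7/16, 5/16, -7/8, 1/8, 1/4] . pi = 0
  [1/16, 1/4, 1/4, -15/16, 1/8] . pi = 0
  [1, 1, 1, 1, 1] . pi = 1

Solving yields:
  pi_A = 5311/24131
  pi_B = 4116/24131
  pi_C = 12125/48262
  pi_D = 3724/24131
  pi_E = 9835/48262

Verification (pi * P):
  5311/24131*3/16 + 4116/24131*1/16 + 12125/48262*1/4 + 3724/24131*3/16 + 9835/48262*3/8 = 5311/24131 = pi_A  (ok)
  5311/24131*1/16 + 4116/24131*1/16 + 12125/48262*1/4 + 3724/24131*3/8 + 9835/48262*1/8 = 4116/24131 = pi_B  (ok)
  5311/24131*7/16 + 4116/24131*5/16 + 12125/48262*1/8 + 3724/24131*1/8 + 9835/48262*1/4 = 12125/48262 = pi_C  (ok)
  5311/24131*1/16 + 4116/24131*1/4 + 12125/48262*1/4 + 3724/24131*1/16 + 9835/48262*1/8 = 3724/24131 = pi_D  (ok)
  5311/24131*1/4 + 4116/24131*5/16 + 12125/48262*1/8 + 3724/24131*1/4 + 9835/48262*1/8 = 9835/48262 = pi_E  (ok)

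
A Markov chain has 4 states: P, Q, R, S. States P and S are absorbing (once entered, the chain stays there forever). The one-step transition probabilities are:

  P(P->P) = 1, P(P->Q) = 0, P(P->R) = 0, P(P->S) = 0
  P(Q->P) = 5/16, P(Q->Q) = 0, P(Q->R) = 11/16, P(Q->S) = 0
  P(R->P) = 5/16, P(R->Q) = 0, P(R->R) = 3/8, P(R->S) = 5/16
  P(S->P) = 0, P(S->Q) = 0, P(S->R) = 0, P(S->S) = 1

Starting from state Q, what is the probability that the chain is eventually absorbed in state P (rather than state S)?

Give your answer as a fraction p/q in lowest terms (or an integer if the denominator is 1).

Let a_i = P(absorbed in P | start in state i).
Boundary conditions: a_P = 1, a_S = 0.
For each transient state i, a_i = sum_j P(i->j) * a_j:
  a_Q = 5/16*a_P + 0*a_Q + 11/16*a_R + 0*a_S
  a_R = 5/16*a_P + 0*a_Q + 3/8*a_R + 5/16*a_S

Substituting a_P = 1 and a_S = 0, rearrange to (I - Q) a = r where r[i] = P(i -> P):
  [1, -11/16] . (a_Q, a_R) = 5/16
  [0, 5/8] . (a_Q, a_R) = 5/16

Solving yields:
  a_Q = 21/32
  a_R = 1/2

Starting state is Q, so the absorption probability is a_Q = 21/32.

Answer: 21/32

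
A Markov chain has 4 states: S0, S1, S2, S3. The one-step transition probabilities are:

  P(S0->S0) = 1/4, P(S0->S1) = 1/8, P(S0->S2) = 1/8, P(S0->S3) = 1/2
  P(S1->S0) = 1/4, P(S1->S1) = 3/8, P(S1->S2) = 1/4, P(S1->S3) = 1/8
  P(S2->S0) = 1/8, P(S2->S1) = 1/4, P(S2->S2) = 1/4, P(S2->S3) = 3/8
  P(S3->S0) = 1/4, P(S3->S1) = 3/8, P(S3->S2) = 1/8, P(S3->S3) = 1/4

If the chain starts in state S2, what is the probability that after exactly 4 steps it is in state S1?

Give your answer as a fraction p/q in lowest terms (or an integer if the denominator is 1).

Computing P^4 by repeated multiplication:
P^1 =
  S0: [1/4, 1/8, 1/8, 1/2]
  S1: [1/4, 3/8, 1/4, 1/8]
  S2: [1/8, 1/4, 1/4, 3/8]
  S3: [1/4, 3/8, 1/8, 1/4]
P^2 =
  S0: [15/64, 19/64, 5/32, 5/16]
  S1: [7/32, 9/32, 13/64, 19/64]
  S2: [7/32, 5/16, 3/16, 9/32]
  S3: [15/64, 19/64, 3/16, 9/32]
P^3 =
  S0: [59/256, 19/64, 93/512, 149/512]
  S1: [115/512, 151/512, 95/512, 151/512]
  S2: [29/128, 19/64, 3/16, 37/128]
  S3: [29/128, 75/256, 95/512, 151/512]
P^4 =
  S0: [931/4096, 1207/4096, 757/4096, 1201/4096]
  S1: [929/4096, 1211/4096, 379/2048, 599/2048]
  S2: [29/128, 151/512, 95/512, 75/256]
  S3: [929/4096, 1209/4096, 757/4096, 1201/4096]

(P^4)[S2 -> S1] = 151/512

Answer: 151/512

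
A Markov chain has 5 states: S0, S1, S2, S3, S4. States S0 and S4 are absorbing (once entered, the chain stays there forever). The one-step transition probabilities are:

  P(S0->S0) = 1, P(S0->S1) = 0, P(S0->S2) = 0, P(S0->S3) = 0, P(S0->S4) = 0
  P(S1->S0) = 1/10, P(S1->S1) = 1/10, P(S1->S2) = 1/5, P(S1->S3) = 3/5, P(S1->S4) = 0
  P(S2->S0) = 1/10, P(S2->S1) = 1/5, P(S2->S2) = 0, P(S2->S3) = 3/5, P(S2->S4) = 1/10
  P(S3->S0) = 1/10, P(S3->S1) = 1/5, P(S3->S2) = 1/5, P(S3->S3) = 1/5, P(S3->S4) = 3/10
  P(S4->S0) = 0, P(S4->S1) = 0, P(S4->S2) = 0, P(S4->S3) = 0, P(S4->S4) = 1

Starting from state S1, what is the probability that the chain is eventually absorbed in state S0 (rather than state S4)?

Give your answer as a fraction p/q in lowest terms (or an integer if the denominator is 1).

Let a_i = P(absorbed in S0 | start in state i).
Boundary conditions: a_S0 = 1, a_S4 = 0.
For each transient state i, a_i = sum_j P(i->j) * a_j:
  a_S1 = 1/10*a_S0 + 1/10*a_S1 + 1/5*a_S2 + 3/5*a_S3 + 0*a_S4
  a_S2 = 1/10*a_S0 + 1/5*a_S1 + 0*a_S2 + 3/5*a_S3 + 1/10*a_S4
  a_S3 = 1/10*a_S0 + 1/5*a_S1 + 1/5*a_S2 + 1/5*a_S3 + 3/10*a_S4

Substituting a_S0 = 1 and a_S4 = 0, rearrange to (I - Q) a = r where r[i] = P(i -> S0):
  [9/10, -1/5, -3/5] . (a_S1, a_S2, a_S3) = 1/10
  [-1/5, 1, -3/5] . (a_S1, a_S2, a_S3) = 1/10
  [-1/5, -1/5, 4/5] . (a_S1, a_S2, a_S3) = 1/10

Solving yields:
  a_S1 = 42/103
  a_S2 = 77/206
  a_S3 = 33/103

Starting state is S1, so the absorption probability is a_S1 = 42/103.

Answer: 42/103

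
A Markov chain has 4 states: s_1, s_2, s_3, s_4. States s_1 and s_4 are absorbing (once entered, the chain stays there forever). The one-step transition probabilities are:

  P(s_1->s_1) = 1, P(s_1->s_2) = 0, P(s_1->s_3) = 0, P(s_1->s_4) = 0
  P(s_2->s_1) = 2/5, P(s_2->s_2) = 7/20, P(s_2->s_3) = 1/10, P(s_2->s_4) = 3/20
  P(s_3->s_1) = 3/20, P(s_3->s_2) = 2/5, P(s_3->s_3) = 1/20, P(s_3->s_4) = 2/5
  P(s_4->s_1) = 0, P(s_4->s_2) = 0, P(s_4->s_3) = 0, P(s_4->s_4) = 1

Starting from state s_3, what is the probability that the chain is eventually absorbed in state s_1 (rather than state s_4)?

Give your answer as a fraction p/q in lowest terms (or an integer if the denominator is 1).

Let a_i = P(absorbed in s_1 | start in state i).
Boundary conditions: a_s_1 = 1, a_s_4 = 0.
For each transient state i, a_i = sum_j P(i->j) * a_j:
  a_s_2 = 2/5*a_s_1 + 7/20*a_s_2 + 1/10*a_s_3 + 3/20*a_s_4
  a_s_3 = 3/20*a_s_1 + 2/5*a_s_2 + 1/20*a_s_3 + 2/5*a_s_4

Substituting a_s_1 = 1 and a_s_4 = 0, rearrange to (I - Q) a = r where r[i] = P(i -> s_1):
  [13/20, -1/10] . (a_s_2, a_s_3) = 2/5
  [-2/5, 19/20] . (a_s_2, a_s_3) = 3/20

Solving yields:
  a_s_2 = 158/231
  a_s_3 = 103/231

Starting state is s_3, so the absorption probability is a_s_3 = 103/231.

Answer: 103/231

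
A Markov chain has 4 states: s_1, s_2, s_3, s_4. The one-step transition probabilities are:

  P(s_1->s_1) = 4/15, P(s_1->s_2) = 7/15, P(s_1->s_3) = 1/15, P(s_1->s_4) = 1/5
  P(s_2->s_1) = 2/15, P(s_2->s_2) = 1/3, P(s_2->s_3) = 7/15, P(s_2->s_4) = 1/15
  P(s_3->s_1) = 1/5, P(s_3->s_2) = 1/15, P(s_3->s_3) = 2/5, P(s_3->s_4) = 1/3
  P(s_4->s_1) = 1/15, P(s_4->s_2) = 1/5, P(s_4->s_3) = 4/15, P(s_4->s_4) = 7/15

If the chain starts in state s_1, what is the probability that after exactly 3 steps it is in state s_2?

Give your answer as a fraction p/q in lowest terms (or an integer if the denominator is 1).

Answer: 823/3375

Derivation:
Computing P^3 by repeated multiplication:
P^1 =
  s_1: [4/15, 7/15, 1/15, 1/5]
  s_2: [2/15, 1/3, 7/15, 1/15]
  s_3: [1/5, 1/15, 2/5, 1/3]
  s_4: [1/15, 1/5, 4/15, 7/15]
P^2 =
  s_1: [4/25, 73/225, 71/225, 1/5]
  s_2: [8/45, 49/225, 83/225, 53/225]
  s_3: [37/225, 47/225, 22/75, 1/3]
  s_4: [29/225, 47/225, 74/225, 1/3]
P^3 =
  s_1: [548/3375, 823/3375, 1153/3375, 851/3375]
  s_2: [112/675, 767/3375, 1093/3375, 191/675]
  s_3: [103/675, 157/675, 118/375, 1013/3375]
  s_4: [169/1125, 737/3375, 1102/3375, 343/1125]

(P^3)[s_1 -> s_2] = 823/3375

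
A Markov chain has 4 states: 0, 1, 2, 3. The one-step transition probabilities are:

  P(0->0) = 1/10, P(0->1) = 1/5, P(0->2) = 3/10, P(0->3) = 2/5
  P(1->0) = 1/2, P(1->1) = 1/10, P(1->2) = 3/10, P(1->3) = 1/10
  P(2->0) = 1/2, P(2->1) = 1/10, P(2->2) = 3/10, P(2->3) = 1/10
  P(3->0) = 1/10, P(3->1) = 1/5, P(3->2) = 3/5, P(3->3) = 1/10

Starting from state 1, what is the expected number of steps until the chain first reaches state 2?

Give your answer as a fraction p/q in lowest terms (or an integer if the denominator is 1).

Answer: 1520/543

Derivation:
Let h_i = expected steps to first reach 2 from state i.
Boundary: h_2 = 0.
First-step equations for the other states:
  h_0 = 1 + 1/10*h_0 + 1/5*h_1 + 3/10*h_2 + 2/5*h_3
  h_1 = 1 + 1/2*h_0 + 1/10*h_1 + 3/10*h_2 + 1/10*h_3
  h_3 = 1 + 1/10*h_0 + 1/5*h_1 + 3/5*h_2 + 1/10*h_3

Substituting h_2 = 0 and rearranging gives the linear system (I - Q) h = 1:
  [9/10, -1/5, -2/5] . (h_0, h_1, h_3) = 1
  [-1/2, 9/10, -1/10] . (h_0, h_1, h_3) = 1
  [-1/10, -1/5, 9/10] . (h_0, h_1, h_3) = 1

Solving yields:
  h_0 = 1430/543
  h_1 = 1520/543
  h_3 = 1100/543

Starting state is 1, so the expected hitting time is h_1 = 1520/543.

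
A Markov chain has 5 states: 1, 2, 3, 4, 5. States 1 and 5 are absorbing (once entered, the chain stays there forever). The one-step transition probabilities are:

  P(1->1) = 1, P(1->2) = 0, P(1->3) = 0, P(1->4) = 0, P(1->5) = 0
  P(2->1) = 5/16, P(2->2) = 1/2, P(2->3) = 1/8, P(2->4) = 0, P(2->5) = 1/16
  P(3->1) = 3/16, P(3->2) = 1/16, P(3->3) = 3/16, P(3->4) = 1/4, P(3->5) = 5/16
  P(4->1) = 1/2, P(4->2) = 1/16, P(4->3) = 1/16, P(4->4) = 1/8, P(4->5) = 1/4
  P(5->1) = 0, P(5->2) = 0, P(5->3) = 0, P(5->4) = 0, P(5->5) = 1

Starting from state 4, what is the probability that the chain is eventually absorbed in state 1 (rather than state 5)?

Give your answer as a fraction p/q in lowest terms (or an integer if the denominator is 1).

Answer: 229/347

Derivation:
Let a_i = P(absorbed in 1 | start in state i).
Boundary conditions: a_1 = 1, a_5 = 0.
For each transient state i, a_i = sum_j P(i->j) * a_j:
  a_2 = 5/16*a_1 + 1/2*a_2 + 1/8*a_3 + 0*a_4 + 1/16*a_5
  a_3 = 3/16*a_1 + 1/16*a_2 + 3/16*a_3 + 1/4*a_4 + 5/16*a_5
  a_4 = 1/2*a_1 + 1/16*a_2 + 1/16*a_3 + 1/8*a_4 + 1/4*a_5

Substituting a_1 = 1 and a_5 = 0, rearrange to (I - Q) a = r where r[i] = P(i -> 1):
  [1/2, -1/8, 0] . (a_2, a_3, a_4) = 5/16
  [-1/16, 13/16, -1/4] . (a_2, a_3, a_4) = 3/16
  [-1/16, -1/16, 7/8] . (a_2, a_3, a_4) = 1/2

Solving yields:
  a_2 = 519/694
  a_3 = 341/694
  a_4 = 229/347

Starting state is 4, so the absorption probability is a_4 = 229/347.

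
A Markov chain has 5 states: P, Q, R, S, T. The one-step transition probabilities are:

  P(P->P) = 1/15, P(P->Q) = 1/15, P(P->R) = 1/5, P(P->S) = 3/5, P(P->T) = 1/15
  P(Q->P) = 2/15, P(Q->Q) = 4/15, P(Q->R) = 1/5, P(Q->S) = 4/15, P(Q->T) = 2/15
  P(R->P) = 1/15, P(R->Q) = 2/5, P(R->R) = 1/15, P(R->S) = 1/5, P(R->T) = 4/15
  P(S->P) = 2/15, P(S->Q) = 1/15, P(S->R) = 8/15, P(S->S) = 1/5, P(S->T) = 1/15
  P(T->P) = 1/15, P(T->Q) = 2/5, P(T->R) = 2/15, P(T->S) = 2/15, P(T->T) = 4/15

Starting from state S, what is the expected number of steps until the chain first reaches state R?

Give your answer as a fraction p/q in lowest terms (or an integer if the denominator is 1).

Let h_i = expected steps to first reach R from state i.
Boundary: h_R = 0.
First-step equations for the other states:
  h_P = 1 + 1/15*h_P + 1/15*h_Q + 1/5*h_R + 3/5*h_S + 1/15*h_T
  h_Q = 1 + 2/15*h_P + 4/15*h_Q + 1/5*h_R + 4/15*h_S + 2/15*h_T
  h_S = 1 + 2/15*h_P + 1/15*h_Q + 8/15*h_R + 1/5*h_S + 1/15*h_T
  h_T = 1 + 1/15*h_P + 2/5*h_Q + 2/15*h_R + 2/15*h_S + 4/15*h_T

Substituting h_R = 0 and rearranging gives the linear system (I - Q) h = 1:
  [14/15, -1/15, -3/5, -1/15] . (h_P, h_Q, h_S, h_T) = 1
  [-2/15, 11/15, -4/15, -2/15] . (h_P, h_Q, h_S, h_T) = 1
  [-2/15, -1/15, 4/5, -1/15] . (h_P, h_Q, h_S, h_T) = 1
  [-1/15, -2/5, -2/15, 11/15] . (h_P, h_Q, h_S, h_T) = 1

Solving yields:
  h_P = 43785/13859
  h_Q = 49125/13859
  h_S = 33360/13859
  h_T = 55740/13859

Starting state is S, so the expected hitting time is h_S = 33360/13859.

Answer: 33360/13859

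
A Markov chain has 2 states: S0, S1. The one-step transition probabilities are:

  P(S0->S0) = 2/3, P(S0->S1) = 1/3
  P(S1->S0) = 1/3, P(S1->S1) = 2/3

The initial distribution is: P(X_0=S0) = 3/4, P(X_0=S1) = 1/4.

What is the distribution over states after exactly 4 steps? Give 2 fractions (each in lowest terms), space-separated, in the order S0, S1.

Propagating the distribution step by step (d_{t+1} = d_t * P):
d_0 = (S0=3/4, S1=1/4)
  d_1[S0] = 3/4*2/3 + 1/4*1/3 = 7/12
  d_1[S1] = 3/4*1/3 + 1/4*2/3 = 5/12
d_1 = (S0=7/12, S1=5/12)
  d_2[S0] = 7/12*2/3 + 5/12*1/3 = 19/36
  d_2[S1] = 7/12*1/3 + 5/12*2/3 = 17/36
d_2 = (S0=19/36, S1=17/36)
  d_3[S0] = 19/36*2/3 + 17/36*1/3 = 55/108
  d_3[S1] = 19/36*1/3 + 17/36*2/3 = 53/108
d_3 = (S0=55/108, S1=53/108)
  d_4[S0] = 55/108*2/3 + 53/108*1/3 = 163/324
  d_4[S1] = 55/108*1/3 + 53/108*2/3 = 161/324
d_4 = (S0=163/324, S1=161/324)

Answer: 163/324 161/324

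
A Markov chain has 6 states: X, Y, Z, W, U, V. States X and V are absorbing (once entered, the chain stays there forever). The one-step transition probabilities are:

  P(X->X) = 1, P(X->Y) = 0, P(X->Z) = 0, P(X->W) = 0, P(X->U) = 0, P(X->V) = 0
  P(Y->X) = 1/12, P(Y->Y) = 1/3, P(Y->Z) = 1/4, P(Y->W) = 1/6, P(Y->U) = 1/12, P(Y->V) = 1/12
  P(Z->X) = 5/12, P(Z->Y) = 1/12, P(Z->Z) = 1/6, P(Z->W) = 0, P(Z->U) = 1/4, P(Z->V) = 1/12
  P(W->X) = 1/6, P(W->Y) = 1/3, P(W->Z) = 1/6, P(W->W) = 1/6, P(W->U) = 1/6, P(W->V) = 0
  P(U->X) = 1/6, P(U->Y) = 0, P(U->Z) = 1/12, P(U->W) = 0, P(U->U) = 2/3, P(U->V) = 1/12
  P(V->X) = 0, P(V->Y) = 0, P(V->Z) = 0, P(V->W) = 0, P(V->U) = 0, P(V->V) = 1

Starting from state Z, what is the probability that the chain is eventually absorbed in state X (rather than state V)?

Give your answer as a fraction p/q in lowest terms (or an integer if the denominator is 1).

Let a_i = P(absorbed in X | start in state i).
Boundary conditions: a_X = 1, a_V = 0.
For each transient state i, a_i = sum_j P(i->j) * a_j:
  a_Y = 1/12*a_X + 1/3*a_Y + 1/4*a_Z + 1/6*a_W + 1/12*a_U + 1/12*a_V
  a_Z = 5/12*a_X + 1/12*a_Y + 1/6*a_Z + 0*a_W + 1/4*a_U + 1/12*a_V
  a_W = 1/6*a_X + 1/3*a_Y + 1/6*a_Z + 1/6*a_W + 1/6*a_U + 0*a_V
  a_U = 1/6*a_X + 0*a_Y + 1/12*a_Z + 0*a_W + 2/3*a_U + 1/12*a_V

Substituting a_X = 1 and a_V = 0, rearrange to (I - Q) a = r where r[i] = P(i -> X):
  [2/3, -1/4, -1/6, -1/12] . (a_Y, a_Z, a_W, a_U) = 1/12
  [-1/12, 5/6, 0, -1/4] . (a_Y, a_Z, a_W, a_U) = 5/12
  [-1/3, -1/6, 5/6, -1/6] . (a_Y, a_Z, a_W, a_U) = 1/6
  [0, -1/12, 0, 1/3] . (a_Y, a_Z, a_W, a_U) = 1/6

Solving yields:
  a_Y = 292/419
  a_Z = 326/419
  a_W = 324/419
  a_U = 291/419

Starting state is Z, so the absorption probability is a_Z = 326/419.

Answer: 326/419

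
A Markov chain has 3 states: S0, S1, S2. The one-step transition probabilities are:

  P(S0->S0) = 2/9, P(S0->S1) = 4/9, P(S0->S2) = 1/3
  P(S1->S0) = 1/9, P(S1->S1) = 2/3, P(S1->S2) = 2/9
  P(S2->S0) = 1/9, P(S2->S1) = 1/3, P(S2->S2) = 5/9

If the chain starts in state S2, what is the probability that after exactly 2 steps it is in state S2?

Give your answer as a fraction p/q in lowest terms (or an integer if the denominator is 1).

Answer: 34/81

Derivation:
Computing P^2 by repeated multiplication:
P^1 =
  S0: [2/9, 4/9, 1/3]
  S1: [1/9, 2/3, 2/9]
  S2: [1/9, 1/3, 5/9]
P^2 =
  S0: [11/81, 41/81, 29/81]
  S1: [10/81, 46/81, 25/81]
  S2: [10/81, 37/81, 34/81]

(P^2)[S2 -> S2] = 34/81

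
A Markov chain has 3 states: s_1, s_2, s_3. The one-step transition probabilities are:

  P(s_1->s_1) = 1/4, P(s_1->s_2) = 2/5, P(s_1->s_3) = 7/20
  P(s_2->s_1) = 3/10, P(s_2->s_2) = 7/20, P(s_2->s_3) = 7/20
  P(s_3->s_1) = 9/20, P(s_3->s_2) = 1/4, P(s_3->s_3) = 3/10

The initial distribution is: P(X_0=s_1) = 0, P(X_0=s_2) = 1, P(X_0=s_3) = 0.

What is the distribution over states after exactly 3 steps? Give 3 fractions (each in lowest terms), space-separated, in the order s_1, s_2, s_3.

Propagating the distribution step by step (d_{t+1} = d_t * P):
d_0 = (s_1=0, s_2=1, s_3=0)
  d_1[s_1] = 0*1/4 + 1*3/10 + 0*9/20 = 3/10
  d_1[s_2] = 0*2/5 + 1*7/20 + 0*1/4 = 7/20
  d_1[s_3] = 0*7/20 + 1*7/20 + 0*3/10 = 7/20
d_1 = (s_1=3/10, s_2=7/20, s_3=7/20)
  d_2[s_1] = 3/10*1/4 + 7/20*3/10 + 7/20*9/20 = 27/80
  d_2[s_2] = 3/10*2/5 + 7/20*7/20 + 7/20*1/4 = 33/100
  d_2[s_3] = 3/10*7/20 + 7/20*7/20 + 7/20*3/10 = 133/400
d_2 = (s_1=27/80, s_2=33/100, s_3=133/400)
  d_3[s_1] = 27/80*1/4 + 33/100*3/10 + 133/400*9/20 = 333/1000
  d_3[s_2] = 27/80*2/5 + 33/100*7/20 + 133/400*1/4 = 2669/8000
  d_3[s_3] = 27/80*7/20 + 33/100*7/20 + 133/400*3/10 = 2667/8000
d_3 = (s_1=333/1000, s_2=2669/8000, s_3=2667/8000)

Answer: 333/1000 2669/8000 2667/8000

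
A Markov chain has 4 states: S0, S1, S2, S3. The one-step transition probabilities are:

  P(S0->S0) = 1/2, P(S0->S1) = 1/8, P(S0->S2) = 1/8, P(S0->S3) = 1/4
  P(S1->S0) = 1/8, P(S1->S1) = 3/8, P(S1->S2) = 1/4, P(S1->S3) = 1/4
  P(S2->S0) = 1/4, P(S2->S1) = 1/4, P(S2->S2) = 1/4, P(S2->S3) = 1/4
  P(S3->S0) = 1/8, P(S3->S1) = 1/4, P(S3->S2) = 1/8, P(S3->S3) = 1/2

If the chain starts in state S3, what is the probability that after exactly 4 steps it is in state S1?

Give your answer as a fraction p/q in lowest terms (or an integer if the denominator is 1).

Answer: 523/2048

Derivation:
Computing P^4 by repeated multiplication:
P^1 =
  S0: [1/2, 1/8, 1/8, 1/4]
  S1: [1/8, 3/8, 1/4, 1/4]
  S2: [1/4, 1/4, 1/4, 1/4]
  S3: [1/8, 1/4, 1/8, 1/2]
P^2 =
  S0: [21/64, 13/64, 5/32, 5/16]
  S1: [13/64, 9/32, 13/64, 5/16]
  S2: [1/4, 1/4, 3/16, 5/16]
  S3: [3/16, 17/64, 11/64, 3/8]
P^3 =
  S0: [137/512, 15/64, 87/512, 21/64]
  S1: [29/128, 133/512, 95/512, 21/64]
  S2: [31/128, 1/4, 23/128, 21/64]
  S3: [111/512, 133/512, 23/128, 11/32]
P^4 =
  S0: [505/2048, 1007/4096, 719/4096, 85/256]
  S1: [955/4096, 1041/4096, 185/1024, 85/256]
  S2: [61/256, 257/1024, 183/1024, 85/256]
  S3: [937/4096, 523/2048, 737/4096, 43/128]

(P^4)[S3 -> S1] = 523/2048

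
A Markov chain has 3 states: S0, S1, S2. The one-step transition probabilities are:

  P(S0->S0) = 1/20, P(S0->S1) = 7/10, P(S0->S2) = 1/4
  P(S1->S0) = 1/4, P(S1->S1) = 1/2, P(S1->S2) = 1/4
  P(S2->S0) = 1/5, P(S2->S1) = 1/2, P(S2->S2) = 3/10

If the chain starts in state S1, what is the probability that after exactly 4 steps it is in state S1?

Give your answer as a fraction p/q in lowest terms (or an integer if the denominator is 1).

Answer: 4319/8000

Derivation:
Computing P^4 by repeated multiplication:
P^1 =
  S0: [1/20, 7/10, 1/4]
  S1: [1/4, 1/2, 1/4]
  S2: [1/5, 1/2, 3/10]
P^2 =
  S0: [91/400, 51/100, 21/80]
  S1: [3/16, 11/20, 21/80]
  S2: [39/200, 27/50, 53/200]
P^3 =
  S0: [1531/8000, 1091/2000, 421/1600]
  S1: [319/1600, 43/80, 421/1600]
  S2: [791/4000, 539/1000, 1053/4000]
P^4 =
  S0: [31771/160000, 21531/40000, 8421/32000]
  S1: [6303/32000, 4319/8000, 8421/32000]
  S2: [15783/80000, 10791/20000, 21053/80000]

(P^4)[S1 -> S1] = 4319/8000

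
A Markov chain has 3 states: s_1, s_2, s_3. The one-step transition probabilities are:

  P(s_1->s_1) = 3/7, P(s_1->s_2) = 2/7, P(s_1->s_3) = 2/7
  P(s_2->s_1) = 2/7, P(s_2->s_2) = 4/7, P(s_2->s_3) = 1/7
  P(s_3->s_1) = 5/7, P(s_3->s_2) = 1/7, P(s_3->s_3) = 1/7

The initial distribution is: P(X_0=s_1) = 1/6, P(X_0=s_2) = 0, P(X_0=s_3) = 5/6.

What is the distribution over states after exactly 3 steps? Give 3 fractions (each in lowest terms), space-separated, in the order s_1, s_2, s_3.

Answer: 19/42 50/147 61/294

Derivation:
Propagating the distribution step by step (d_{t+1} = d_t * P):
d_0 = (s_1=1/6, s_2=0, s_3=5/6)
  d_1[s_1] = 1/6*3/7 + 0*2/7 + 5/6*5/7 = 2/3
  d_1[s_2] = 1/6*2/7 + 0*4/7 + 5/6*1/7 = 1/6
  d_1[s_3] = 1/6*2/7 + 0*1/7 + 5/6*1/7 = 1/6
d_1 = (s_1=2/3, s_2=1/6, s_3=1/6)
  d_2[s_1] = 2/3*3/7 + 1/6*2/7 + 1/6*5/7 = 19/42
  d_2[s_2] = 2/3*2/7 + 1/6*4/7 + 1/6*1/7 = 13/42
  d_2[s_3] = 2/3*2/7 + 1/6*1/7 + 1/6*1/7 = 5/21
d_2 = (s_1=19/42, s_2=13/42, s_3=5/21)
  d_3[s_1] = 19/42*3/7 + 13/42*2/7 + 5/21*5/7 = 19/42
  d_3[s_2] = 19/42*2/7 + 13/42*4/7 + 5/21*1/7 = 50/147
  d_3[s_3] = 19/42*2/7 + 13/42*1/7 + 5/21*1/7 = 61/294
d_3 = (s_1=19/42, s_2=50/147, s_3=61/294)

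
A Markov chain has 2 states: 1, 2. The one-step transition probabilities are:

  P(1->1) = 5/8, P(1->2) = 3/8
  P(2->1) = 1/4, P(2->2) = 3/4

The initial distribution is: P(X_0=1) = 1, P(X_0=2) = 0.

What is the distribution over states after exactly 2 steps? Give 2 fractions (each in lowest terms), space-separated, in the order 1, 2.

Answer: 31/64 33/64

Derivation:
Propagating the distribution step by step (d_{t+1} = d_t * P):
d_0 = (1=1, 2=0)
  d_1[1] = 1*5/8 + 0*1/4 = 5/8
  d_1[2] = 1*3/8 + 0*3/4 = 3/8
d_1 = (1=5/8, 2=3/8)
  d_2[1] = 5/8*5/8 + 3/8*1/4 = 31/64
  d_2[2] = 5/8*3/8 + 3/8*3/4 = 33/64
d_2 = (1=31/64, 2=33/64)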